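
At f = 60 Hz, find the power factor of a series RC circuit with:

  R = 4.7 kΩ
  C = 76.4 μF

Step 1 — Angular frequency: ω = 2π·f = 2π·60 = 377 rad/s.
Step 2 — Component impedances:
  R: Z = R = 4700 Ω
  C: Z = 1/(jωC) = -j/(ω·C) = 0 - j34.72 Ω
Step 3 — Series combination: Z_total = R + C = 4700 - j34.72 Ω = 4700∠-0.4° Ω.
Step 4 — Power factor: PF = cos(φ) = Re(Z)/|Z| = 4700/4700 = 1.
Step 5 — Type: Im(Z) = -34.72 ⇒ leading (phase φ = -0.4°).

PF = 1 (leading, φ = -0.4°)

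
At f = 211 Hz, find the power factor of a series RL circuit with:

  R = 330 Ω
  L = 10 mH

Step 1 — Angular frequency: ω = 2π·f = 2π·211 = 1326 rad/s.
Step 2 — Component impedances:
  R: Z = R = 330 Ω
  L: Z = jωL = j·1326·0.01 = 0 + j13.26 Ω
Step 3 — Series combination: Z_total = R + L = 330 + j13.26 Ω = 330.3∠2.3° Ω.
Step 4 — Power factor: PF = cos(φ) = Re(Z)/|Z| = 330/330.27 = 0.9992.
Step 5 — Type: Im(Z) = 13.26 ⇒ lagging (phase φ = 2.3°).

PF = 0.9992 (lagging, φ = 2.3°)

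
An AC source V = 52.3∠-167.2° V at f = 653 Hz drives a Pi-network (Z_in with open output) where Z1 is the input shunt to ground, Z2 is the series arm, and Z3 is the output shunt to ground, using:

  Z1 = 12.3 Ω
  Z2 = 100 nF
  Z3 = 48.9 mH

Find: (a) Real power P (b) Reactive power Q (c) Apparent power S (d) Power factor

Step 1 — Angular frequency: ω = 2π·f = 2π·653 = 4103 rad/s.
Step 2 — Component impedances:
  Z1: Z = R = 12.3 Ω
  Z2: Z = 1/(jωC) = -j/(ω·C) = 0 - j2437 Ω
  Z3: Z = jωL = j·4103·0.0489 = 0 + j200.6 Ω
Step 3 — With open output, the series arm Z2 and the output shunt Z3 appear in series to ground: Z2 + Z3 = 0 - j2237 Ω.
Step 4 — Parallel with input shunt Z1: Z_in = Z1 || (Z2 + Z3) = 12.3 - j0.06764 Ω = 12.3∠-0.3° Ω.
Step 5 — Source phasor: V = 52.3∠-167.2° V = -51 - j11.59 V.
Step 6 — Current: I = V / Z = -4.141 - j0.9648 A = 4.252∠-166.9° A.
Step 7 — Complex power: S = V·I* = 222.4 - j1.223 VA.
Step 8 — Real power: P = Re(S) = 222.4 W.
Step 9 — Reactive power: Q = Im(S) = -1.223 VAR.
Step 10 — Apparent power: |S| = 222.4 VA.
Step 11 — Power factor: PF = P/|S| = 1 (leading).

(a) P = 222.4 W  (b) Q = -1.223 VAR  (c) S = 222.4 VA  (d) PF = 1 (leading)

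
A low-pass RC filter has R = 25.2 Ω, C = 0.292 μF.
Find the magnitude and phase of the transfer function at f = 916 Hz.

Step 1 — Angular frequency: ω = 2π·916 = 5755 rad/s.
Step 2 — Transfer function: H(jω) = 1/(1 + jωRC).
Step 3 — Denominator: 1 + jωRC = 1 + j·5755·25.2·2.92e-07 = 1 + j0.04235.
Step 4 — H = 0.9982 - j0.04227.
Step 5 — Magnitude: |H| = 0.9991 (-0.0 dB); phase: φ = -2.4°.

|H| = 0.9991 (-0.0 dB), φ = -2.4°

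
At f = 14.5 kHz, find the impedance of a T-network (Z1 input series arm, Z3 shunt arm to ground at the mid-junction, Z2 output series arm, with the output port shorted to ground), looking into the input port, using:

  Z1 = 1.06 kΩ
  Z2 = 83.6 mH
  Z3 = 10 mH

Step 1 — Angular frequency: ω = 2π·f = 2π·1.45e+04 = 9.111e+04 rad/s.
Step 2 — Component impedances:
  Z1: Z = R = 1060 Ω
  Z2: Z = jωL = j·9.111e+04·0.0836 = 0 + j7616 Ω
  Z3: Z = jωL = j·9.111e+04·0.01 = 0 + j911.1 Ω
Step 3 — With the output port shorted to ground, the output series arm Z2 runs from the junction to ground; the shunt arm Z3 also runs from the junction to ground. They appear in parallel: Z3 || Z2 = 0 + j813.7 Ω.
Step 4 — Series with input arm Z1: Z_in = Z1 + (Z3 || Z2) = 1060 + j813.7 Ω = 1336∠37.5° Ω.

Z = 1060 + j813.7 Ω = 1336∠37.5° Ω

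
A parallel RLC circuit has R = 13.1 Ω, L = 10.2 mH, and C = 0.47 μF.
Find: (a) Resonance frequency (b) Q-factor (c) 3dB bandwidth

Step 1 — Resonance: ω₀ = 1/√(LC) = 1/√(0.0102·4.7e-07) = 1.444e+04 rad/s.
Step 2 — f₀ = ω₀/(2π) = 2299 Hz.
Step 3 — Parallel Q: Q = R/(ω₀L) = 13.1/(1.444e+04·0.0102) = 0.08892.
Step 4 — Bandwidth: Δω = ω₀/Q = 1.624e+05 rad/s; BW = Δω/(2π) = 2.585e+04 Hz.

(a) f₀ = 2299 Hz  (b) Q = 0.08892  (c) BW = 2.585e+04 Hz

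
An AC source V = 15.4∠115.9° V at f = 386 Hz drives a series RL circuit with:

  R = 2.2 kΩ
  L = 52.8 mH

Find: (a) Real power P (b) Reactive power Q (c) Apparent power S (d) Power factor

Step 1 — Angular frequency: ω = 2π·f = 2π·386 = 2425 rad/s.
Step 2 — Component impedances:
  R: Z = R = 2200 Ω
  L: Z = jωL = j·2425·0.0528 = 0 + j128.1 Ω
Step 3 — Series combination: Z_total = R + L = 2200 + j128.1 Ω = 2204∠3.3° Ω.
Step 4 — Source phasor: V = 15.4∠115.9° V = -6.727 + j13.85 V.
Step 5 — Current: I = V / Z = -0.002682 + j0.006453 A = 0.006988∠112.6° A.
Step 6 — Complex power: S = V·I* = 0.1074 + j0.006254 VA.
Step 7 — Real power: P = Re(S) = 0.1074 W.
Step 8 — Reactive power: Q = Im(S) = 0.006254 VAR.
Step 9 — Apparent power: |S| = 0.1076 VA.
Step 10 — Power factor: PF = P/|S| = 0.9983 (lagging).

(a) P = 0.1074 W  (b) Q = 0.006254 VAR  (c) S = 0.1076 VA  (d) PF = 0.9983 (lagging)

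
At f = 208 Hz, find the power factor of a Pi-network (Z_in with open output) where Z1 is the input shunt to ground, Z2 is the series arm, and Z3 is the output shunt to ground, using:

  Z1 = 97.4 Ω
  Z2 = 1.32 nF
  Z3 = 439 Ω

Step 1 — Angular frequency: ω = 2π·f = 2π·208 = 1307 rad/s.
Step 2 — Component impedances:
  Z1: Z = R = 97.4 Ω
  Z2: Z = 1/(jωC) = -j/(ω·C) = 0 - j5.797e+05 Ω
  Z3: Z = R = 439 Ω
Step 3 — With open output, the series arm Z2 and the output shunt Z3 appear in series to ground: Z2 + Z3 = 439 - j5.797e+05 Ω.
Step 4 — Parallel with input shunt Z1: Z_in = Z1 || (Z2 + Z3) = 97.4 - j0.01637 Ω = 97.4∠-0.0° Ω.
Step 5 — Power factor: PF = cos(φ) = Re(Z)/|Z| = 97.4/97.4 = 1.
Step 6 — Type: Im(Z) = -0.01637 ⇒ leading (phase φ = -0.0°).

PF = 1 (leading, φ = -0.0°)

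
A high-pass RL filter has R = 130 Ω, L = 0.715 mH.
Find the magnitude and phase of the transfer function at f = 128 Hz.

Step 1 — Angular frequency: ω = 2π·128 = 804.2 rad/s.
Step 2 — Transfer function: H(jω) = jωL/(R + jωL).
Step 3 — Numerator jωL = j·0.575; denominator R + jωL = 130 + j0.575.
Step 4 — H = 1.957e-05 + j0.004423.
Step 5 — Magnitude: |H| = 0.004423 (-47.1 dB); phase: φ = 89.7°.

|H| = 0.004423 (-47.1 dB), φ = 89.7°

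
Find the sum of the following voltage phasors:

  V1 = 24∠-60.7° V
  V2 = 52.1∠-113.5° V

Step 1 — Convert each phasor to rectangular form:
  V1 = 24·(cos(-60.7°) + j·sin(-60.7°)) = 11.75 - j20.93 V
  V2 = 52.1·(cos(-113.5°) + j·sin(-113.5°)) = -20.77 - j47.78 V
Step 2 — Sum components: V_total = -9.03 - j68.71 V.
Step 3 — Convert to polar: |V_total| = 69.3 V, ∠V_total = -97.5°.

V_total = 69.3∠-97.5° V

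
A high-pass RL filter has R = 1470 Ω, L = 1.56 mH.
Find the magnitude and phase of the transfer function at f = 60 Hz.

Step 1 — Angular frequency: ω = 2π·60 = 377 rad/s.
Step 2 — Transfer function: H(jω) = jωL/(R + jωL).
Step 3 — Numerator jωL = j·0.5881; denominator R + jωL = 1470 + j0.5881.
Step 4 — H = 1.601e-07 + j0.0004001.
Step 5 — Magnitude: |H| = 0.0004001 (-68.0 dB); phase: φ = 90.0°.

|H| = 0.0004001 (-68.0 dB), φ = 90.0°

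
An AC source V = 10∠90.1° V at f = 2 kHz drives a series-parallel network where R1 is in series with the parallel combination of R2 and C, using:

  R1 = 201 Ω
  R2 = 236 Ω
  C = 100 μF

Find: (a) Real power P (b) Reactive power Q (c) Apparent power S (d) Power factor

Step 1 — Angular frequency: ω = 2π·f = 2π·2000 = 1.257e+04 rad/s.
Step 2 — Component impedances:
  R1: Z = R = 201 Ω
  R2: Z = R = 236 Ω
  C: Z = 1/(jωC) = -j/(ω·C) = 0 - j0.7958 Ω
Step 3 — Parallel branch: R2 || C = 1/(1/R2 + 1/C) = 0.002683 - j0.7958 Ω.
Step 4 — Series with R1: Z_total = R1 + (R2 || C) = 201 - j0.7958 Ω = 201∠-0.2° Ω.
Step 5 — Source phasor: V = 10∠90.1° V = -0.01745 + j10 V.
Step 6 — Current: I = V / Z = -0.0002838 + j0.04975 A = 0.04975∠90.3° A.
Step 7 — Complex power: S = V·I* = 0.4975 - j0.00197 VA.
Step 8 — Real power: P = Re(S) = 0.4975 W.
Step 9 — Reactive power: Q = Im(S) = -0.00197 VAR.
Step 10 — Apparent power: |S| = 0.4975 VA.
Step 11 — Power factor: PF = P/|S| = 1 (leading).

(a) P = 0.4975 W  (b) Q = -0.00197 VAR  (c) S = 0.4975 VA  (d) PF = 1 (leading)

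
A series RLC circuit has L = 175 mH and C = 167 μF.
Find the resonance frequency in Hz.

Step 1 — Resonance condition Im(Z)=0 gives ω₀ = 1/√(LC).
Step 2 — ω₀ = 1/√(0.175·0.000167) = 185 rad/s.
Step 3 — f₀ = ω₀/(2π) = 29.44 Hz.

f₀ = 29.44 Hz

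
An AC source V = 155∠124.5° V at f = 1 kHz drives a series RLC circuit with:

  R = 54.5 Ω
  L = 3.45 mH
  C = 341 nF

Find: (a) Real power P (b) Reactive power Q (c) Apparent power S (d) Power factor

Step 1 — Angular frequency: ω = 2π·f = 2π·1000 = 6283 rad/s.
Step 2 — Component impedances:
  R: Z = R = 54.5 Ω
  L: Z = jωL = j·6283·0.00345 = 0 + j21.68 Ω
  C: Z = 1/(jωC) = -j/(ω·C) = 0 - j466.7 Ω
Step 3 — Series combination: Z_total = R + L + C = 54.5 - j445.1 Ω = 448.4∠-83.0° Ω.
Step 4 — Source phasor: V = 155∠124.5° V = -87.79 + j127.7 V.
Step 5 — Current: I = V / Z = -0.3066 - j0.1597 A = 0.3457∠-152.5° A.
Step 6 — Complex power: S = V·I* = 6.513 - j53.18 VA.
Step 7 — Real power: P = Re(S) = 6.513 W.
Step 8 — Reactive power: Q = Im(S) = -53.18 VAR.
Step 9 — Apparent power: |S| = 53.58 VA.
Step 10 — Power factor: PF = P/|S| = 0.1215 (leading).

(a) P = 6.513 W  (b) Q = -53.18 VAR  (c) S = 53.58 VA  (d) PF = 0.1215 (leading)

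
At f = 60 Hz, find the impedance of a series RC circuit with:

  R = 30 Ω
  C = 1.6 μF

Step 1 — Angular frequency: ω = 2π·f = 2π·60 = 377 rad/s.
Step 2 — Component impedances:
  R: Z = R = 30 Ω
  C: Z = 1/(jωC) = -j/(ω·C) = 0 - j1658 Ω
Step 3 — Series combination: Z_total = R + C = 30 - j1658 Ω = 1658∠-89.0° Ω.

Z = 30 - j1658 Ω = 1658∠-89.0° Ω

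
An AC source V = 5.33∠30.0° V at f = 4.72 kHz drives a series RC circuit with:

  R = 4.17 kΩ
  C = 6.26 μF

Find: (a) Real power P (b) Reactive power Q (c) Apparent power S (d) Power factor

Step 1 — Angular frequency: ω = 2π·f = 2π·4720 = 2.966e+04 rad/s.
Step 2 — Component impedances:
  R: Z = R = 4170 Ω
  C: Z = 1/(jωC) = -j/(ω·C) = 0 - j5.386 Ω
Step 3 — Series combination: Z_total = R + C = 4170 - j5.386 Ω = 4170∠-0.1° Ω.
Step 4 — Source phasor: V = 5.33∠30.0° V = 4.616 + j2.665 V.
Step 5 — Current: I = V / Z = 0.001106 + j0.0006405 A = 0.001278∠30.1° A.
Step 6 — Complex power: S = V·I* = 0.006813 - j8.8e-06 VA.
Step 7 — Real power: P = Re(S) = 0.006813 W.
Step 8 — Reactive power: Q = Im(S) = -8.8e-06 VAR.
Step 9 — Apparent power: |S| = 0.006813 VA.
Step 10 — Power factor: PF = P/|S| = 1 (leading).

(a) P = 0.006813 W  (b) Q = -8.8e-06 VAR  (c) S = 0.006813 VA  (d) PF = 1 (leading)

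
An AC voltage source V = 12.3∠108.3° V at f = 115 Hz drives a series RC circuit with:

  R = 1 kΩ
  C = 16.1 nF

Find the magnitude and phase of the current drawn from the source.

Step 1 — Angular frequency: ω = 2π·f = 2π·115 = 722.6 rad/s.
Step 2 — Component impedances:
  R: Z = R = 1000 Ω
  C: Z = 1/(jωC) = -j/(ω·C) = 0 - j8.596e+04 Ω
Step 3 — Series combination: Z_total = R + C = 1000 - j8.596e+04 Ω = 8.597e+04∠-89.3° Ω.
Step 4 — Source phasor: V = 12.3∠108.3° V = -3.862 + j11.68 V.
Step 5 — Ohm's law: I = V / Z_total = (-3.862 + j11.68) / (1000 - j8.596e+04) = -0.0001364 - j4.334e-05 A.
Step 6 — Convert to polar: |I| = 0.0001431 A, ∠I = -162.4°.

I = 0.0001431∠-162.4° A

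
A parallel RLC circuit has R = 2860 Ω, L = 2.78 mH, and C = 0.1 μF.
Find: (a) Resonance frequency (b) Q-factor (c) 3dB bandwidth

Step 1 — Resonance: ω₀ = 1/√(LC) = 1/√(0.00278·1e-07) = 5.998e+04 rad/s.
Step 2 — f₀ = ω₀/(2π) = 9545 Hz.
Step 3 — Parallel Q: Q = R/(ω₀L) = 2860/(5.998e+04·0.00278) = 17.15.
Step 4 — Bandwidth: Δω = ω₀/Q = 3497 rad/s; BW = Δω/(2π) = 556.5 Hz.

(a) f₀ = 9545 Hz  (b) Q = 17.15  (c) BW = 556.5 Hz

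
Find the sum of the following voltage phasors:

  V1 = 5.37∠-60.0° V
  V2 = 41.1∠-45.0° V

Step 1 — Convert each phasor to rectangular form:
  V1 = 5.37·(cos(-60.0°) + j·sin(-60.0°)) = 2.685 - j4.651 V
  V2 = 41.1·(cos(-45.0°) + j·sin(-45.0°)) = 29.06 - j29.06 V
Step 2 — Sum components: V_total = 31.75 - j33.71 V.
Step 3 — Convert to polar: |V_total| = 46.31 V, ∠V_total = -46.7°.

V_total = 46.31∠-46.7° V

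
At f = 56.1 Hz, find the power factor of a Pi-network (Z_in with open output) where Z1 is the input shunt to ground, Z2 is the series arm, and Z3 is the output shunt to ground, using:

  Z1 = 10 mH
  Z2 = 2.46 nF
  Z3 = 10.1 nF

Step 1 — Angular frequency: ω = 2π·f = 2π·56.1 = 352.5 rad/s.
Step 2 — Component impedances:
  Z1: Z = jωL = j·352.5·0.01 = 0 + j3.525 Ω
  Z2: Z = 1/(jωC) = -j/(ω·C) = 0 - j1.153e+06 Ω
  Z3: Z = 1/(jωC) = -j/(ω·C) = 0 - j2.809e+05 Ω
Step 3 — With open output, the series arm Z2 and the output shunt Z3 appear in series to ground: Z2 + Z3 = 0 - j1.434e+06 Ω.
Step 4 — Parallel with input shunt Z1: Z_in = Z1 || (Z2 + Z3) = 0 + j3.525 Ω = 3.525∠90.0° Ω.
Step 5 — Power factor: PF = cos(φ) = Re(Z)/|Z| = -0/3.525 = -0.
Step 6 — Type: Im(Z) = 3.525 ⇒ lagging (phase φ = 90.0°).

PF = -0 (lagging, φ = 90.0°)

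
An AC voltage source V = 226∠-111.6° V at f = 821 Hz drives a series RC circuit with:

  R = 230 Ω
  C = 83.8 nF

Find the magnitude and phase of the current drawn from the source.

Step 1 — Angular frequency: ω = 2π·f = 2π·821 = 5158 rad/s.
Step 2 — Component impedances:
  R: Z = R = 230 Ω
  C: Z = 1/(jωC) = -j/(ω·C) = 0 - j2313 Ω
Step 3 — Series combination: Z_total = R + C = 230 - j2313 Ω = 2325∠-84.3° Ω.
Step 4 — Source phasor: V = 226∠-111.6° V = -83.2 - j210.1 V.
Step 5 — Ohm's law: I = V / Z_total = (-83.2 - j210.1) / (230 - j2313) = 0.08641 - j0.04456 A.
Step 6 — Convert to polar: |I| = 0.09722 A, ∠I = -27.3°.

I = 0.09722∠-27.3° A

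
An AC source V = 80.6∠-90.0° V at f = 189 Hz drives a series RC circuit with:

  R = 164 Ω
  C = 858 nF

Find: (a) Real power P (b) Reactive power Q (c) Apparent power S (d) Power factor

Step 1 — Angular frequency: ω = 2π·f = 2π·189 = 1188 rad/s.
Step 2 — Component impedances:
  R: Z = R = 164 Ω
  C: Z = 1/(jωC) = -j/(ω·C) = 0 - j981.5 Ω
Step 3 — Series combination: Z_total = R + C = 164 - j981.5 Ω = 995.1∠-80.5° Ω.
Step 4 — Source phasor: V = 80.6∠-90.0° V = 0 - j80.6 V.
Step 5 — Current: I = V / Z = 0.07989 - j0.01335 A = 0.081∠-9.5° A.
Step 6 — Complex power: S = V·I* = 1.076 - j6.439 VA.
Step 7 — Real power: P = Re(S) = 1.076 W.
Step 8 — Reactive power: Q = Im(S) = -6.439 VAR.
Step 9 — Apparent power: |S| = 6.529 VA.
Step 10 — Power factor: PF = P/|S| = 0.1648 (leading).

(a) P = 1.076 W  (b) Q = -6.439 VAR  (c) S = 6.529 VA  (d) PF = 0.1648 (leading)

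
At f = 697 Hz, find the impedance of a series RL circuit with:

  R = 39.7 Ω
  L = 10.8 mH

Step 1 — Angular frequency: ω = 2π·f = 2π·697 = 4379 rad/s.
Step 2 — Component impedances:
  R: Z = R = 39.7 Ω
  L: Z = jωL = j·4379·0.0108 = 0 + j47.3 Ω
Step 3 — Series combination: Z_total = R + L = 39.7 + j47.3 Ω = 61.75∠50.0° Ω.

Z = 39.7 + j47.3 Ω = 61.75∠50.0° Ω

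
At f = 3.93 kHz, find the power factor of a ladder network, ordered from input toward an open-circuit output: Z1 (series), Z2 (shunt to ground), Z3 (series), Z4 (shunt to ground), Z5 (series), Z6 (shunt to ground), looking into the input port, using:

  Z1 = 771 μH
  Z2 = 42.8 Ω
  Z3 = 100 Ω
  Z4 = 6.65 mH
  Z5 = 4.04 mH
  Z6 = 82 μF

Step 1 — Angular frequency: ω = 2π·f = 2π·3930 = 2.469e+04 rad/s.
Step 2 — Component impedances:
  Z1: Z = jωL = j·2.469e+04·0.000771 = 0 + j19.04 Ω
  Z2: Z = R = 42.8 Ω
  Z3: Z = R = 100 Ω
  Z4: Z = jωL = j·2.469e+04·0.00665 = 0 + j164.2 Ω
  Z5: Z = jωL = j·2.469e+04·0.00404 = 0 + j99.76 Ω
  Z6: Z = 1/(jωC) = -j/(ω·C) = 0 - j0.4939 Ω
Step 3 — Ladder network (open output): work backward from the far end, alternating series and parallel combinations. Z_in = 32 + j23.72 Ω = 39.83∠36.5° Ω.
Step 4 — Power factor: PF = cos(φ) = Re(Z)/|Z| = 32/39.83 = 0.8034.
Step 5 — Type: Im(Z) = 23.72 ⇒ lagging (phase φ = 36.5°).

PF = 0.8034 (lagging, φ = 36.5°)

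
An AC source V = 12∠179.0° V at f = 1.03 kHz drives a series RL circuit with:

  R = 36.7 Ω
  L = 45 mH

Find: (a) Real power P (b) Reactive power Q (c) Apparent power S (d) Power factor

Step 1 — Angular frequency: ω = 2π·f = 2π·1030 = 6472 rad/s.
Step 2 — Component impedances:
  R: Z = R = 36.7 Ω
  L: Z = jωL = j·6472·0.045 = 0 + j291.2 Ω
Step 3 — Series combination: Z_total = R + L = 36.7 + j291.2 Ω = 293.5∠82.8° Ω.
Step 4 — Source phasor: V = 12∠179.0° V = -12 + j0.2094 V.
Step 5 — Current: I = V / Z = -0.004403 + j0.04064 A = 0.04088∠96.2° A.
Step 6 — Complex power: S = V·I* = 0.06134 + j0.4867 VA.
Step 7 — Real power: P = Re(S) = 0.06134 W.
Step 8 — Reactive power: Q = Im(S) = 0.4867 VAR.
Step 9 — Apparent power: |S| = 0.4906 VA.
Step 10 — Power factor: PF = P/|S| = 0.125 (lagging).

(a) P = 0.06134 W  (b) Q = 0.4867 VAR  (c) S = 0.4906 VA  (d) PF = 0.125 (lagging)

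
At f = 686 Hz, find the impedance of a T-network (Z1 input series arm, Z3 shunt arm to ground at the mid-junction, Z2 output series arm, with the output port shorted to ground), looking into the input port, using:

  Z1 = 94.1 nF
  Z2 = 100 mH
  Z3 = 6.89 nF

Step 1 — Angular frequency: ω = 2π·f = 2π·686 = 4310 rad/s.
Step 2 — Component impedances:
  Z1: Z = 1/(jωC) = -j/(ω·C) = 0 - j2466 Ω
  Z2: Z = jωL = j·4310·0.1 = 0 + j431 Ω
  Z3: Z = 1/(jωC) = -j/(ω·C) = 0 - j3.367e+04 Ω
Step 3 — With the output port shorted to ground, the output series arm Z2 runs from the junction to ground; the shunt arm Z3 also runs from the junction to ground. They appear in parallel: Z3 || Z2 = 0 + j436.6 Ω.
Step 4 — Series with input arm Z1: Z_in = Z1 + (Z3 || Z2) = 0 - j2029 Ω = 2029∠-90.0° Ω.

Z = 0 - j2029 Ω = 2029∠-90.0° Ω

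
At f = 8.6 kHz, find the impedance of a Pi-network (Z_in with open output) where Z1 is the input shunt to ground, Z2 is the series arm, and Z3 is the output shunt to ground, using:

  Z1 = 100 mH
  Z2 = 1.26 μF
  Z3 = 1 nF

Step 1 — Angular frequency: ω = 2π·f = 2π·8600 = 5.404e+04 rad/s.
Step 2 — Component impedances:
  Z1: Z = jωL = j·5.404e+04·0.1 = 0 + j5404 Ω
  Z2: Z = 1/(jωC) = -j/(ω·C) = 0 - j14.69 Ω
  Z3: Z = 1/(jωC) = -j/(ω·C) = 0 - j1.851e+04 Ω
Step 3 — With open output, the series arm Z2 and the output shunt Z3 appear in series to ground: Z2 + Z3 = 0 - j1.852e+04 Ω.
Step 4 — Parallel with input shunt Z1: Z_in = Z1 || (Z2 + Z3) = 0 + j7629 Ω = 7629∠90.0° Ω.

Z = 0 + j7629 Ω = 7629∠90.0° Ω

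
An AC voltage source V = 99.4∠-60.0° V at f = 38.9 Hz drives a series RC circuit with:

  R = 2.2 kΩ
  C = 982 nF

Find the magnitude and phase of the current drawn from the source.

Step 1 — Angular frequency: ω = 2π·f = 2π·38.9 = 244.4 rad/s.
Step 2 — Component impedances:
  R: Z = R = 2200 Ω
  C: Z = 1/(jωC) = -j/(ω·C) = 0 - j4166 Ω
Step 3 — Series combination: Z_total = R + C = 2200 - j4166 Ω = 4712∠-62.2° Ω.
Step 4 — Source phasor: V = 99.4∠-60.0° V = 49.7 - j86.08 V.
Step 5 — Ohm's law: I = V / Z_total = (49.7 - j86.08) / (2200 - j4166) = 0.02108 + j0.0007967 A.
Step 6 — Convert to polar: |I| = 0.0211 A, ∠I = 2.2°.

I = 0.0211∠2.2° A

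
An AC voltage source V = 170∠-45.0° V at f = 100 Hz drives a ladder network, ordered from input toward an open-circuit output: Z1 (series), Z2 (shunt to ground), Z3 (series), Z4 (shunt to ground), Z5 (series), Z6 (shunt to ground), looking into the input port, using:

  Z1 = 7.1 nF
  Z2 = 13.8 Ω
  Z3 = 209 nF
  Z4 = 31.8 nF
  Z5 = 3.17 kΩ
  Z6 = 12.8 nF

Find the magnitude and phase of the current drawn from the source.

Step 1 — Angular frequency: ω = 2π·f = 2π·100 = 628.3 rad/s.
Step 2 — Component impedances:
  Z1: Z = 1/(jωC) = -j/(ω·C) = 0 - j2.242e+05 Ω
  Z2: Z = R = 13.8 Ω
  Z3: Z = 1/(jωC) = -j/(ω·C) = 0 - j7615 Ω
  Z4: Z = 1/(jωC) = -j/(ω·C) = 0 - j5.005e+04 Ω
  Z5: Z = R = 3170 Ω
  Z6: Z = 1/(jωC) = -j/(ω·C) = 0 - j1.243e+05 Ω
Step 3 — Ladder network (open output): work backward from the far end, alternating series and parallel combinations. Z_in = 13.8 - j2.242e+05 Ω = 2.242e+05∠-90.0° Ω.
Step 4 — Source phasor: V = 170∠-45.0° V = 120.2 - j120.2 V.
Step 5 — Ohm's law: I = V / Z_total = (120.2 - j120.2) / (13.8 - j2.242e+05) = 0.0005363 + j0.0005362 A.
Step 6 — Convert to polar: |I| = 0.0007584 A, ∠I = 45.0°.

I = 0.0007584∠45.0° A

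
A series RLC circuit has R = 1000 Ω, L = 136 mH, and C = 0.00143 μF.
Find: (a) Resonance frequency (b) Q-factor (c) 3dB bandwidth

Step 1 — Resonance: ω₀ = 1/√(LC) = 1/√(0.136·1.43e-09) = 7.171e+04 rad/s.
Step 2 — f₀ = ω₀/(2π) = 1.141e+04 Hz.
Step 3 — Series Q: Q = ω₀L/R = 7.171e+04·0.136/1000 = 9.752.
Step 4 — Bandwidth: Δω = ω₀/Q = 7353 rad/s; BW = Δω/(2π) = 1170 Hz.

(a) f₀ = 1.141e+04 Hz  (b) Q = 9.752  (c) BW = 1170 Hz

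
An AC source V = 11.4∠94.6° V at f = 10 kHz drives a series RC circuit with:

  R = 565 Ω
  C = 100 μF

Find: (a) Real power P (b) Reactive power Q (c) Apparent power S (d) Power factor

Step 1 — Angular frequency: ω = 2π·f = 2π·1e+04 = 6.283e+04 rad/s.
Step 2 — Component impedances:
  R: Z = R = 565 Ω
  C: Z = 1/(jωC) = -j/(ω·C) = 0 - j0.1592 Ω
Step 3 — Series combination: Z_total = R + C = 565 - j0.1592 Ω = 565∠-0.0° Ω.
Step 4 — Source phasor: V = 11.4∠94.6° V = -0.9143 + j11.36 V.
Step 5 — Current: I = V / Z = -0.001624 + j0.02011 A = 0.02018∠94.6° A.
Step 6 — Complex power: S = V·I* = 0.23 - j6.479e-05 VA.
Step 7 — Real power: P = Re(S) = 0.23 W.
Step 8 — Reactive power: Q = Im(S) = -6.479e-05 VAR.
Step 9 — Apparent power: |S| = 0.23 VA.
Step 10 — Power factor: PF = P/|S| = 1 (leading).

(a) P = 0.23 W  (b) Q = -6.479e-05 VAR  (c) S = 0.23 VA  (d) PF = 1 (leading)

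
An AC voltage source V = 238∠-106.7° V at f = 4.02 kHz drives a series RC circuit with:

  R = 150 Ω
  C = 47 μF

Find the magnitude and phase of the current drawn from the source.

Step 1 — Angular frequency: ω = 2π·f = 2π·4020 = 2.526e+04 rad/s.
Step 2 — Component impedances:
  R: Z = R = 150 Ω
  C: Z = 1/(jωC) = -j/(ω·C) = 0 - j0.8424 Ω
Step 3 — Series combination: Z_total = R + C = 150 - j0.8424 Ω = 150∠-0.3° Ω.
Step 4 — Source phasor: V = 238∠-106.7° V = -68.39 - j228 V.
Step 5 — Ohm's law: I = V / Z_total = (-68.39 - j228) / (150 - j0.8424) = -0.4474 - j1.522 A.
Step 6 — Convert to polar: |I| = 1.587 A, ∠I = -106.4°.

I = 1.587∠-106.4° A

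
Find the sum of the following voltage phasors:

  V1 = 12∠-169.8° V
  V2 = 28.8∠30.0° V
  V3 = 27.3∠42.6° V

Step 1 — Convert each phasor to rectangular form:
  V1 = 12·(cos(-169.8°) + j·sin(-169.8°)) = -11.81 - j2.125 V
  V2 = 28.8·(cos(30.0°) + j·sin(30.0°)) = 24.94 + j14.4 V
  V3 = 27.3·(cos(42.6°) + j·sin(42.6°)) = 20.1 + j18.48 V
Step 2 — Sum components: V_total = 33.23 + j30.75 V.
Step 3 — Convert to polar: |V_total| = 45.27 V, ∠V_total = 42.8°.

V_total = 45.27∠42.8° V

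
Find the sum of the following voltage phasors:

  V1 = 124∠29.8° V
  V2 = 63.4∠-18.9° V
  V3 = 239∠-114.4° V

Step 1 — Convert each phasor to rectangular form:
  V1 = 124·(cos(29.8°) + j·sin(29.8°)) = 107.6 + j61.62 V
  V2 = 63.4·(cos(-18.9°) + j·sin(-18.9°)) = 59.98 - j20.54 V
  V3 = 239·(cos(-114.4°) + j·sin(-114.4°)) = -98.73 - j217.7 V
Step 2 — Sum components: V_total = 68.85 - j176.6 V.
Step 3 — Convert to polar: |V_total| = 189.5 V, ∠V_total = -68.7°.

V_total = 189.5∠-68.7° V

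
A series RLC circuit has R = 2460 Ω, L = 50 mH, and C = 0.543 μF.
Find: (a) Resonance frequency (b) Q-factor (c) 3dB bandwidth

Step 1 — Resonance condition Im(Z)=0 gives ω₀ = 1/√(LC).
Step 2 — ω₀ = 1/√(0.05·5.43e-07) = 6069 rad/s.
Step 3 — f₀ = ω₀/(2π) = 965.9 Hz.
Step 4 — Series Q: Q = ω₀L/R = 6069·0.05/2460 = 0.1234.
Step 5 — 3dB bandwidth: Δω = ω₀/Q = 4.92e+04 rad/s; BW = Δω/(2π) = 7830 Hz.

(a) f₀ = 965.9 Hz  (b) Q = 0.1234  (c) BW = 7830 Hz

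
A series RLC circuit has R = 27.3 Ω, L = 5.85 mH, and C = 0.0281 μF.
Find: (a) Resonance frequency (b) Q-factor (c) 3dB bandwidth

Step 1 — Resonance condition Im(Z)=0 gives ω₀ = 1/√(LC).
Step 2 — ω₀ = 1/√(0.00585·2.81e-08) = 7.8e+04 rad/s.
Step 3 — f₀ = ω₀/(2π) = 1.241e+04 Hz.
Step 4 — Series Q: Q = ω₀L/R = 7.8e+04·0.00585/27.3 = 16.71.
Step 5 — 3dB bandwidth: Δω = ω₀/Q = 4667 rad/s; BW = Δω/(2π) = 742.7 Hz.

(a) f₀ = 1.241e+04 Hz  (b) Q = 16.71  (c) BW = 742.7 Hz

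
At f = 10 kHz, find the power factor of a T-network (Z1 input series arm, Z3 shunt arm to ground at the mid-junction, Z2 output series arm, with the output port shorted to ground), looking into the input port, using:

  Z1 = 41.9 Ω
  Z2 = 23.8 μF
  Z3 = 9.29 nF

Step 1 — Angular frequency: ω = 2π·f = 2π·1e+04 = 6.283e+04 rad/s.
Step 2 — Component impedances:
  Z1: Z = R = 41.9 Ω
  Z2: Z = 1/(jωC) = -j/(ω·C) = 0 - j0.6687 Ω
  Z3: Z = 1/(jωC) = -j/(ω·C) = 0 - j1713 Ω
Step 3 — With the output port shorted to ground, the output series arm Z2 runs from the junction to ground; the shunt arm Z3 also runs from the junction to ground. They appear in parallel: Z3 || Z2 = 0 - j0.6685 Ω.
Step 4 — Series with input arm Z1: Z_in = Z1 + (Z3 || Z2) = 41.9 - j0.6685 Ω = 41.91∠-0.9° Ω.
Step 5 — Power factor: PF = cos(φ) = Re(Z)/|Z| = 41.9/41.905 = 0.9999.
Step 6 — Type: Im(Z) = -0.6685 ⇒ leading (phase φ = -0.9°).

PF = 0.9999 (leading, φ = -0.9°)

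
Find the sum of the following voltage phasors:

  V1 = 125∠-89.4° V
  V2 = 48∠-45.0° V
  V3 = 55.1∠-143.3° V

Step 1 — Convert each phasor to rectangular form:
  V1 = 125·(cos(-89.4°) + j·sin(-89.4°)) = 1.309 - j125 V
  V2 = 48·(cos(-45.0°) + j·sin(-45.0°)) = 33.94 - j33.94 V
  V3 = 55.1·(cos(-143.3°) + j·sin(-143.3°)) = -44.18 - j32.93 V
Step 2 — Sum components: V_total = -8.928 - j191.9 V.
Step 3 — Convert to polar: |V_total| = 192.1 V, ∠V_total = -92.7°.

V_total = 192.1∠-92.7° V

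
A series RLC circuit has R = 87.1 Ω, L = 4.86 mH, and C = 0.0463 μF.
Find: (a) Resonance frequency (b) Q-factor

Step 1 — Resonance condition Im(Z)=0 gives ω₀ = 1/√(LC).
Step 2 — ω₀ = 1/√(0.00486·4.63e-08) = 6.666e+04 rad/s.
Step 3 — f₀ = ω₀/(2π) = 1.061e+04 Hz.
Step 4 — Series Q: Q = ω₀L/R = 6.666e+04·0.00486/87.1 = 3.72.

(a) f₀ = 1.061e+04 Hz  (b) Q = 3.72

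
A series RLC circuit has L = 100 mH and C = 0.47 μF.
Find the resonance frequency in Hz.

Step 1 — Resonance condition Im(Z)=0 gives ω₀ = 1/√(LC).
Step 2 — ω₀ = 1/√(0.1·4.7e-07) = 4613 rad/s.
Step 3 — f₀ = ω₀/(2π) = 734.1 Hz.

f₀ = 734.1 Hz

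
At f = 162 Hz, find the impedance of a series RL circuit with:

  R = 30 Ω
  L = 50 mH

Step 1 — Angular frequency: ω = 2π·f = 2π·162 = 1018 rad/s.
Step 2 — Component impedances:
  R: Z = R = 30 Ω
  L: Z = jωL = j·1018·0.05 = 0 + j50.89 Ω
Step 3 — Series combination: Z_total = R + L = 30 + j50.89 Ω = 59.08∠59.5° Ω.

Z = 30 + j50.89 Ω = 59.08∠59.5° Ω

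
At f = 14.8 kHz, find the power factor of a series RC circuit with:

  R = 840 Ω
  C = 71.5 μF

Step 1 — Angular frequency: ω = 2π·f = 2π·1.48e+04 = 9.299e+04 rad/s.
Step 2 — Component impedances:
  R: Z = R = 840 Ω
  C: Z = 1/(jωC) = -j/(ω·C) = 0 - j0.1504 Ω
Step 3 — Series combination: Z_total = R + C = 840 - j0.1504 Ω = 840∠-0.0° Ω.
Step 4 — Power factor: PF = cos(φ) = Re(Z)/|Z| = 840/840 = 1.
Step 5 — Type: Im(Z) = -0.1504 ⇒ leading (phase φ = -0.0°).

PF = 1 (leading, φ = -0.0°)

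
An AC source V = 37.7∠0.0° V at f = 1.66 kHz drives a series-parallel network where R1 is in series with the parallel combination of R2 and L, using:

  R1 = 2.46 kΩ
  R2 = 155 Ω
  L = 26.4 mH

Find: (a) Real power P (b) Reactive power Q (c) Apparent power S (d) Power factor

Step 1 — Angular frequency: ω = 2π·f = 2π·1660 = 1.043e+04 rad/s.
Step 2 — Component impedances:
  R1: Z = R = 2460 Ω
  R2: Z = R = 155 Ω
  L: Z = jωL = j·1.043e+04·0.0264 = 0 + j275.4 Ω
Step 3 — Parallel branch: R2 || L = 1/(1/R2 + 1/L) = 117.7 + j66.26 Ω.
Step 4 — Series with R1: Z_total = R1 + (R2 || L) = 2578 + j66.26 Ω = 2579∠1.5° Ω.
Step 5 — Source phasor: V = 37.7∠0.0° V = 37.7 V.
Step 6 — Current: I = V / Z = 0.01462 - j0.0003757 A = 0.01462∠-1.5° A.
Step 7 — Complex power: S = V·I* = 0.551 + j0.01416 VA.
Step 8 — Real power: P = Re(S) = 0.551 W.
Step 9 — Reactive power: Q = Im(S) = 0.01416 VAR.
Step 10 — Apparent power: |S| = 0.5512 VA.
Step 11 — Power factor: PF = P/|S| = 0.9997 (lagging).

(a) P = 0.551 W  (b) Q = 0.01416 VAR  (c) S = 0.5512 VA  (d) PF = 0.9997 (lagging)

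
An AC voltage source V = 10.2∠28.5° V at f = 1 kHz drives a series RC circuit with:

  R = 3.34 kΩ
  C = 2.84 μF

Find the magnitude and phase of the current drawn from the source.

Step 1 — Angular frequency: ω = 2π·f = 2π·1000 = 6283 rad/s.
Step 2 — Component impedances:
  R: Z = R = 3340 Ω
  C: Z = 1/(jωC) = -j/(ω·C) = 0 - j56.04 Ω
Step 3 — Series combination: Z_total = R + C = 3340 - j56.04 Ω = 3340∠-1.0° Ω.
Step 4 — Source phasor: V = 10.2∠28.5° V = 8.964 + j4.867 V.
Step 5 — Ohm's law: I = V / Z_total = (8.964 + j4.867) / (3340 - j56.04) = 0.002659 + j0.001502 A.
Step 6 — Convert to polar: |I| = 0.003053 A, ∠I = 29.5°.

I = 0.003053∠29.5° A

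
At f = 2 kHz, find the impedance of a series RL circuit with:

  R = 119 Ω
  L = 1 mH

Step 1 — Angular frequency: ω = 2π·f = 2π·2000 = 1.257e+04 rad/s.
Step 2 — Component impedances:
  R: Z = R = 119 Ω
  L: Z = jωL = j·1.257e+04·0.001 = 0 + j12.57 Ω
Step 3 — Series combination: Z_total = R + L = 119 + j12.57 Ω = 119.7∠6.0° Ω.

Z = 119 + j12.57 Ω = 119.7∠6.0° Ω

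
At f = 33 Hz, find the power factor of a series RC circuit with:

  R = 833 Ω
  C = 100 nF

Step 1 — Angular frequency: ω = 2π·f = 2π·33 = 207.3 rad/s.
Step 2 — Component impedances:
  R: Z = R = 833 Ω
  C: Z = 1/(jωC) = -j/(ω·C) = 0 - j4.823e+04 Ω
Step 3 — Series combination: Z_total = R + C = 833 - j4.823e+04 Ω = 4.824e+04∠-89.0° Ω.
Step 4 — Power factor: PF = cos(φ) = Re(Z)/|Z| = 833/4.824e+04 = 0.01727.
Step 5 — Type: Im(Z) = -4.823e+04 ⇒ leading (phase φ = -89.0°).

PF = 0.01727 (leading, φ = -89.0°)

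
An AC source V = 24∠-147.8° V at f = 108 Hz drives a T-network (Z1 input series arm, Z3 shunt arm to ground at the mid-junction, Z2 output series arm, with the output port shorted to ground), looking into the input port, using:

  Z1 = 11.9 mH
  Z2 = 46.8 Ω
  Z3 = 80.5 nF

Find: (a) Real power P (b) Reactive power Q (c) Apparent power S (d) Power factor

Step 1 — Angular frequency: ω = 2π·f = 2π·108 = 678.6 rad/s.
Step 2 — Component impedances:
  Z1: Z = jωL = j·678.6·0.0119 = 0 + j8.075 Ω
  Z2: Z = R = 46.8 Ω
  Z3: Z = 1/(jωC) = -j/(ω·C) = 0 - j1.831e+04 Ω
Step 3 — With the output port shorted to ground, the output series arm Z2 runs from the junction to ground; the shunt arm Z3 also runs from the junction to ground. They appear in parallel: Z3 || Z2 = 46.8 - j0.1196 Ω.
Step 4 — Series with input arm Z1: Z_in = Z1 + (Z3 || Z2) = 46.8 + j7.956 Ω = 47.47∠9.6° Ω.
Step 5 — Source phasor: V = 24∠-147.8° V = -20.31 - j12.79 V.
Step 6 — Current: I = V / Z = -0.4669 - j0.1939 A = 0.5056∠-157.4° A.
Step 7 — Complex power: S = V·I* = 11.96 + j2.033 VA.
Step 8 — Real power: P = Re(S) = 11.96 W.
Step 9 — Reactive power: Q = Im(S) = 2.033 VAR.
Step 10 — Apparent power: |S| = 12.13 VA.
Step 11 — Power factor: PF = P/|S| = 0.9859 (lagging).

(a) P = 11.96 W  (b) Q = 2.033 VAR  (c) S = 12.13 VA  (d) PF = 0.9859 (lagging)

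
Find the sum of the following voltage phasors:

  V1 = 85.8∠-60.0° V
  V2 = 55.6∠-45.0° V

Step 1 — Convert each phasor to rectangular form:
  V1 = 85.8·(cos(-60.0°) + j·sin(-60.0°)) = 42.9 - j74.3 V
  V2 = 55.6·(cos(-45.0°) + j·sin(-45.0°)) = 39.32 - j39.32 V
Step 2 — Sum components: V_total = 82.22 - j113.6 V.
Step 3 — Convert to polar: |V_total| = 140.2 V, ∠V_total = -54.1°.

V_total = 140.2∠-54.1° V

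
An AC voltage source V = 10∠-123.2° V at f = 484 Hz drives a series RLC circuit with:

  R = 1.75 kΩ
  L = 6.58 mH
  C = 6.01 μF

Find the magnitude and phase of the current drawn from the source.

Step 1 — Angular frequency: ω = 2π·f = 2π·484 = 3041 rad/s.
Step 2 — Component impedances:
  R: Z = R = 1750 Ω
  L: Z = jωL = j·3041·0.00658 = 0 + j20.01 Ω
  C: Z = 1/(jωC) = -j/(ω·C) = 0 - j54.71 Ω
Step 3 — Series combination: Z_total = R + L + C = 1750 - j34.7 Ω = 1750∠-1.1° Ω.
Step 4 — Source phasor: V = 10∠-123.2° V = -5.476 - j8.368 V.
Step 5 — Ohm's law: I = V / Z_total = (-5.476 - j8.368) / (1750 - j34.7) = -0.003033 - j0.004842 A.
Step 6 — Convert to polar: |I| = 0.005713 A, ∠I = -122.1°.

I = 0.005713∠-122.1° A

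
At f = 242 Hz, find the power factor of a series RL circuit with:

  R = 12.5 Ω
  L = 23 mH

Step 1 — Angular frequency: ω = 2π·f = 2π·242 = 1521 rad/s.
Step 2 — Component impedances:
  R: Z = R = 12.5 Ω
  L: Z = jωL = j·1521·0.023 = 0 + j34.97 Ω
Step 3 — Series combination: Z_total = R + L = 12.5 + j34.97 Ω = 37.14∠70.3° Ω.
Step 4 — Power factor: PF = cos(φ) = Re(Z)/|Z| = 12.5/37.14 = 0.3366.
Step 5 — Type: Im(Z) = 34.97 ⇒ lagging (phase φ = 70.3°).

PF = 0.3366 (lagging, φ = 70.3°)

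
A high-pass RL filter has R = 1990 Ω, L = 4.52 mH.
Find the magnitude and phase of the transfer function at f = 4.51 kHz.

Step 1 — Angular frequency: ω = 2π·4510 = 2.834e+04 rad/s.
Step 2 — Transfer function: H(jω) = jωL/(R + jωL).
Step 3 — Numerator jωL = j·128.1; denominator R + jωL = 1990 + j128.1.
Step 4 — H = 0.004126 + j0.0641.
Step 5 — Magnitude: |H| = 0.06423 (-23.8 dB); phase: φ = 86.3°.

|H| = 0.06423 (-23.8 dB), φ = 86.3°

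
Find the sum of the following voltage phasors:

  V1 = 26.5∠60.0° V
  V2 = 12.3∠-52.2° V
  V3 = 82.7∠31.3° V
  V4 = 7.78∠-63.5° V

Step 1 — Convert each phasor to rectangular form:
  V1 = 26.5·(cos(60.0°) + j·sin(60.0°)) = 13.25 + j22.95 V
  V2 = 12.3·(cos(-52.2°) + j·sin(-52.2°)) = 7.539 - j9.719 V
  V3 = 82.7·(cos(31.3°) + j·sin(31.3°)) = 70.66 + j42.96 V
  V4 = 7.78·(cos(-63.5°) + j·sin(-63.5°)) = 3.471 - j6.963 V
Step 2 — Sum components: V_total = 94.92 + j49.23 V.
Step 3 — Convert to polar: |V_total| = 106.9 V, ∠V_total = 27.4°.

V_total = 106.9∠27.4° V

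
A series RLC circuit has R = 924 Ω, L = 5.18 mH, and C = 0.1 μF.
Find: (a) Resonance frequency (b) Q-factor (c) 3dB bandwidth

Step 1 — Resonance: ω₀ = 1/√(LC) = 1/√(0.00518·1e-07) = 4.394e+04 rad/s.
Step 2 — f₀ = ω₀/(2π) = 6993 Hz.
Step 3 — Series Q: Q = ω₀L/R = 4.394e+04·0.00518/924 = 0.2463.
Step 4 — Bandwidth: Δω = ω₀/Q = 1.784e+05 rad/s; BW = Δω/(2π) = 2.839e+04 Hz.

(a) f₀ = 6993 Hz  (b) Q = 0.2463  (c) BW = 2.839e+04 Hz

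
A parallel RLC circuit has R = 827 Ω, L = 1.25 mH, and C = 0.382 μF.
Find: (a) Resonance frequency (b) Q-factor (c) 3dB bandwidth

Step 1 — Resonance: ω₀ = 1/√(LC) = 1/√(0.00125·3.82e-07) = 4.576e+04 rad/s.
Step 2 — f₀ = ω₀/(2π) = 7283 Hz.
Step 3 — Parallel Q: Q = R/(ω₀L) = 827/(4.576e+04·0.00125) = 14.46.
Step 4 — Bandwidth: Δω = ω₀/Q = 3165 rad/s; BW = Δω/(2π) = 503.8 Hz.

(a) f₀ = 7283 Hz  (b) Q = 14.46  (c) BW = 503.8 Hz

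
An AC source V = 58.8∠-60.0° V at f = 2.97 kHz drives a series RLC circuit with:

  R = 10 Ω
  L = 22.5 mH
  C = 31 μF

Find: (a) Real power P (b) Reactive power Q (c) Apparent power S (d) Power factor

Step 1 — Angular frequency: ω = 2π·f = 2π·2970 = 1.866e+04 rad/s.
Step 2 — Component impedances:
  R: Z = R = 10 Ω
  L: Z = jωL = j·1.866e+04·0.0225 = 0 + j419.9 Ω
  C: Z = 1/(jωC) = -j/(ω·C) = 0 - j1.729 Ω
Step 3 — Series combination: Z_total = R + L + C = 10 + j418.1 Ω = 418.3∠88.6° Ω.
Step 4 — Source phasor: V = 58.8∠-60.0° V = 29.4 - j50.92 V.
Step 5 — Current: I = V / Z = -0.12 - j0.07318 A = 0.1406∠-148.6° A.
Step 6 — Complex power: S = V·I* = 0.1976 + j8.264 VA.
Step 7 — Real power: P = Re(S) = 0.1976 W.
Step 8 — Reactive power: Q = Im(S) = 8.264 VAR.
Step 9 — Apparent power: |S| = 8.266 VA.
Step 10 — Power factor: PF = P/|S| = 0.02391 (lagging).

(a) P = 0.1976 W  (b) Q = 8.264 VAR  (c) S = 8.266 VA  (d) PF = 0.02391 (lagging)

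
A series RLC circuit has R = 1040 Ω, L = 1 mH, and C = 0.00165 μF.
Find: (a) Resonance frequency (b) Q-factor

Step 1 — Resonance condition Im(Z)=0 gives ω₀ = 1/√(LC).
Step 2 — ω₀ = 1/√(0.001·1.65e-09) = 7.785e+05 rad/s.
Step 3 — f₀ = ω₀/(2π) = 1.239e+05 Hz.
Step 4 — Series Q: Q = ω₀L/R = 7.785e+05·0.001/1040 = 0.7486.

(a) f₀ = 1.239e+05 Hz  (b) Q = 0.7486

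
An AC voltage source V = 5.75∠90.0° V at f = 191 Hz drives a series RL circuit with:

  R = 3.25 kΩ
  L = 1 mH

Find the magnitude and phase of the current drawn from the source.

Step 1 — Angular frequency: ω = 2π·f = 2π·191 = 1200 rad/s.
Step 2 — Component impedances:
  R: Z = R = 3250 Ω
  L: Z = jωL = j·1200·0.001 = 0 + j1.2 Ω
Step 3 — Series combination: Z_total = R + L = 3250 + j1.2 Ω = 3250∠0.0° Ω.
Step 4 — Source phasor: V = 5.75∠90.0° V = 0 + j5.75 V.
Step 5 — Ohm's law: I = V / Z_total = (0 + j5.75) / (3250 + j1.2) = 6.533e-07 + j0.001769 A.
Step 6 — Convert to polar: |I| = 0.001769 A, ∠I = 90.0°.

I = 0.001769∠90.0° A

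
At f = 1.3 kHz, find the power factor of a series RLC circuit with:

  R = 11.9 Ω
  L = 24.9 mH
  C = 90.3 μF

Step 1 — Angular frequency: ω = 2π·f = 2π·1300 = 8168 rad/s.
Step 2 — Component impedances:
  R: Z = R = 11.9 Ω
  L: Z = jωL = j·8168·0.0249 = 0 + j203.4 Ω
  C: Z = 1/(jωC) = -j/(ω·C) = 0 - j1.356 Ω
Step 3 — Series combination: Z_total = R + L + C = 11.9 + j202 Ω = 202.4∠86.6° Ω.
Step 4 — Power factor: PF = cos(φ) = Re(Z)/|Z| = 11.9/202.38 = 0.0588.
Step 5 — Type: Im(Z) = 202 ⇒ lagging (phase φ = 86.6°).

PF = 0.0588 (lagging, φ = 86.6°)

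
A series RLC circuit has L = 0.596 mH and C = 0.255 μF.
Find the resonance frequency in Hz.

Step 1 — Resonance condition Im(Z)=0 gives ω₀ = 1/√(LC).
Step 2 — ω₀ = 1/√(0.000596·2.55e-07) = 8.112e+04 rad/s.
Step 3 — f₀ = ω₀/(2π) = 1.291e+04 Hz.

f₀ = 1.291e+04 Hz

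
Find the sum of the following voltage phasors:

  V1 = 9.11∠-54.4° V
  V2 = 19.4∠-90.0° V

Step 1 — Convert each phasor to rectangular form:
  V1 = 9.11·(cos(-54.4°) + j·sin(-54.4°)) = 5.303 - j7.407 V
  V2 = 19.4·(cos(-90.0°) + j·sin(-90.0°)) = 0 - j19.4 V
Step 2 — Sum components: V_total = 5.303 - j26.81 V.
Step 3 — Convert to polar: |V_total| = 27.33 V, ∠V_total = -78.8°.

V_total = 27.33∠-78.8° V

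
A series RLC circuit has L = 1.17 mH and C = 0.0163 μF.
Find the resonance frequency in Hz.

Step 1 — Resonance condition Im(Z)=0 gives ω₀ = 1/√(LC).
Step 2 — ω₀ = 1/√(0.00117·1.63e-08) = 2.29e+05 rad/s.
Step 3 — f₀ = ω₀/(2π) = 3.644e+04 Hz.

f₀ = 3.644e+04 Hz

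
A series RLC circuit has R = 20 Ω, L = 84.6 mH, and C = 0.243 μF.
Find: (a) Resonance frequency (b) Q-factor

Step 1 — Resonance condition Im(Z)=0 gives ω₀ = 1/√(LC).
Step 2 — ω₀ = 1/√(0.0846·2.43e-07) = 6974 rad/s.
Step 3 — f₀ = ω₀/(2π) = 1110 Hz.
Step 4 — Series Q: Q = ω₀L/R = 6974·0.0846/20 = 29.5.

(a) f₀ = 1110 Hz  (b) Q = 29.5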